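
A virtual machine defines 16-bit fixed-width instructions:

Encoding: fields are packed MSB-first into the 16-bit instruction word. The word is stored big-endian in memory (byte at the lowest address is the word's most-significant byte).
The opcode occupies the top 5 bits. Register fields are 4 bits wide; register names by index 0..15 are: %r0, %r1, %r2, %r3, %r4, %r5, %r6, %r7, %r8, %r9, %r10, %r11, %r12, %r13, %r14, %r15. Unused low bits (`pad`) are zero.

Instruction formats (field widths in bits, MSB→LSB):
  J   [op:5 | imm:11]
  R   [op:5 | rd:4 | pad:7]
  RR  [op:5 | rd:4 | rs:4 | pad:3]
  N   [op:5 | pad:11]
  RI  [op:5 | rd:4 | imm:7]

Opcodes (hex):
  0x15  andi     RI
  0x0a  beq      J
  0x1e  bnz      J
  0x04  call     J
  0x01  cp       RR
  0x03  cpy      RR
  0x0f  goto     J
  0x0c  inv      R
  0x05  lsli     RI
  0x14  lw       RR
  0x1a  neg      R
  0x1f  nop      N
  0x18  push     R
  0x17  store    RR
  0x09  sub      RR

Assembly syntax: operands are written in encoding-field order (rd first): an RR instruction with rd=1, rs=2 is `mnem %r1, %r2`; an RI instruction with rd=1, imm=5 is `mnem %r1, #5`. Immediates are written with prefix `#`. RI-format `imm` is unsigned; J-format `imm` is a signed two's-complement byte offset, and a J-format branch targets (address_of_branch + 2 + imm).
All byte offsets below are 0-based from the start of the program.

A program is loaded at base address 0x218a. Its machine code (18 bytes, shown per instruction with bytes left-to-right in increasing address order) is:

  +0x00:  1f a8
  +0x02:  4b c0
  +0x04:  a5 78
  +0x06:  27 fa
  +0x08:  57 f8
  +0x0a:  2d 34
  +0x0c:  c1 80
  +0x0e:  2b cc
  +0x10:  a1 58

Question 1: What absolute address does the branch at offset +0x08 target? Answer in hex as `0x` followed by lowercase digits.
@+08  big-endian(57 f8) = 0x57f8
  opcode bits[15:11]=0xa: beq/J
  imm@[10:0]=0x7f8 (s11→-8) ⇒ #-8
  target = base 0x218a + off 0x08 + 2 + imm -8 = 0x218c

0x218c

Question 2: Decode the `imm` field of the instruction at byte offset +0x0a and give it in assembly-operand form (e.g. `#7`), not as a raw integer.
#52

off 0x0a: read 2d 34 as big → 0x2d34
  opcode bits[15:11]=0x5: lsli/RI
  rd@[10:7]=0xa ⇒ %r10
  imm@[6:0]=0x34 ⇒ #52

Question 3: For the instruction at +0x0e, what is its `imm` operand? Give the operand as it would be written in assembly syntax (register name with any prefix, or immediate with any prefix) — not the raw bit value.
off 0x0e: read 2b cc as big → 0x2bcc
  op=0x2bcc>>11=0x5 ⇒ lsli (RI)
  rd@[10:7]=0x7 ⇒ %r7
  imm@[6:0]=0x4c ⇒ #76

#76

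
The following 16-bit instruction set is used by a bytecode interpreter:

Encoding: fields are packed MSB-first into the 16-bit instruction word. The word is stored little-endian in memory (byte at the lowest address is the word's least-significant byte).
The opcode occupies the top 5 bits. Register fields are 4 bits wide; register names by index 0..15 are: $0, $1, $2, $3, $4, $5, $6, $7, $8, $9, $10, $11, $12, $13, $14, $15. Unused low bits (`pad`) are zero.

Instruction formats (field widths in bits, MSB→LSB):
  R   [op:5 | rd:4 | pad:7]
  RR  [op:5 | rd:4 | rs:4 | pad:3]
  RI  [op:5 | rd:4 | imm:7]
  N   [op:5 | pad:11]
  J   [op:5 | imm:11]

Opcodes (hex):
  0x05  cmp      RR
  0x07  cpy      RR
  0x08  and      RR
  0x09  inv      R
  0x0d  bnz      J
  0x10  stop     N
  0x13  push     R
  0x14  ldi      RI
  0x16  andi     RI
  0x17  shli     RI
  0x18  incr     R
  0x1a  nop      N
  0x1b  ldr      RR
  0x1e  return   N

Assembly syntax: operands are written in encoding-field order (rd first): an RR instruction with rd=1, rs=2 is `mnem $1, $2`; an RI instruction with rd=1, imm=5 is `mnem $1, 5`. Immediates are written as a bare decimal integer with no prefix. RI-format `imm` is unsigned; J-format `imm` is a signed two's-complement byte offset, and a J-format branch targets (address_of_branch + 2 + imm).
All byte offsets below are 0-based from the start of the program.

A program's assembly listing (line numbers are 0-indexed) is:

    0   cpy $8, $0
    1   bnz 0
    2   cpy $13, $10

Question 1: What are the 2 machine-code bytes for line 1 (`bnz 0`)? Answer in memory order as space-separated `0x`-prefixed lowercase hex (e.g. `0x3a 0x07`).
line 1 (bnz): pack op=0xd:5|imm=0:11 = 0x6800; little→ 00 68

0x00 0x68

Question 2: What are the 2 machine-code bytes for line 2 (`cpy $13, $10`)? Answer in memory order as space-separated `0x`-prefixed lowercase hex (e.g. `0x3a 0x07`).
0xd0 0x3e

line 2 (cpy): pack op=0x7:5|rd=13:4|rs=10:4|pad=0:3 = 0x3ed0; little→ d0 3e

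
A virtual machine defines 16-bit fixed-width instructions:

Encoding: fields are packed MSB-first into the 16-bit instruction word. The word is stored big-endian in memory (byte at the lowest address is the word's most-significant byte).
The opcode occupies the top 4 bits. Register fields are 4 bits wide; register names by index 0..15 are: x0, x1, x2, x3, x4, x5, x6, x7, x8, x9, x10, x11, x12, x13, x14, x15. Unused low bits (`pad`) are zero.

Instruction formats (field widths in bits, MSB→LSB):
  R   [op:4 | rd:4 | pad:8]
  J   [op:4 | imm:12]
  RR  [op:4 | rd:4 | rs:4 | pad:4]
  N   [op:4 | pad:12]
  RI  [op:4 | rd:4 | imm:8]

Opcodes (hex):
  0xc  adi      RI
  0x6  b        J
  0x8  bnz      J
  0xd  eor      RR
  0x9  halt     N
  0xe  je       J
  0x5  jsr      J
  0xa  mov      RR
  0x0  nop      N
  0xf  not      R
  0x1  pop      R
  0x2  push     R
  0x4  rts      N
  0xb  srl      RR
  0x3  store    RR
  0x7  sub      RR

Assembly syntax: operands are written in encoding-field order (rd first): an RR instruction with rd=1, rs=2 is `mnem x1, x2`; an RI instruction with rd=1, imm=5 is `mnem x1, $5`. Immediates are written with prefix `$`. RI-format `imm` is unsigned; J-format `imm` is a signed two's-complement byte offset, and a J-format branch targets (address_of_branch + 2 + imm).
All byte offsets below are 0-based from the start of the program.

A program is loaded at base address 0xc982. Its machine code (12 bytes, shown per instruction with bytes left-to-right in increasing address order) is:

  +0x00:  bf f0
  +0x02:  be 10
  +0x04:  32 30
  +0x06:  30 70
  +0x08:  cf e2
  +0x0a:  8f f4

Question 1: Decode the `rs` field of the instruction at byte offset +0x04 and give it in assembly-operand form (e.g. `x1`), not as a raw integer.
[04] 32 30 → 0x3230
  top 4b → 0x3 → store [RR]
  rd: (w>>8)&0xf=0x2 → x2
  rs: (w>>4)&0xf=0x3 → x3

x3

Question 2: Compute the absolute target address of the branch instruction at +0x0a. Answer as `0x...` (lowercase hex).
+0x0a: 8f f4 ⇒ word 0x8ff4 (big)
  top 4b → 0x8 → bnz [J]
  imm: (w>>0)&0xfff=0xff4 (s12→-12) → $-12
  target = base 0xc982 + off 0x0a + 2 + imm -12 = 0xc982

0xc982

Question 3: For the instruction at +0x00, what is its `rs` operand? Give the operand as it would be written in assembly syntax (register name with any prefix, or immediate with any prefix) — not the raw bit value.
@+00  big-endian(bf f0) = 0xbff0
  opcode bits[15:12]=0xb: srl/RR
  rd: (w>>8)&0xf=0xf → x15
  rs: (w>>4)&0xf=0xf → x15

x15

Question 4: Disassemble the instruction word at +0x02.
+0x02: be 10 ⇒ word 0xbe10 (big)
  op=0xbe10>>12=0xb ⇒ srl (RR)
  [11:8] rd=14 = x14
  [7:4] rs=1 = x1

srl x14, x1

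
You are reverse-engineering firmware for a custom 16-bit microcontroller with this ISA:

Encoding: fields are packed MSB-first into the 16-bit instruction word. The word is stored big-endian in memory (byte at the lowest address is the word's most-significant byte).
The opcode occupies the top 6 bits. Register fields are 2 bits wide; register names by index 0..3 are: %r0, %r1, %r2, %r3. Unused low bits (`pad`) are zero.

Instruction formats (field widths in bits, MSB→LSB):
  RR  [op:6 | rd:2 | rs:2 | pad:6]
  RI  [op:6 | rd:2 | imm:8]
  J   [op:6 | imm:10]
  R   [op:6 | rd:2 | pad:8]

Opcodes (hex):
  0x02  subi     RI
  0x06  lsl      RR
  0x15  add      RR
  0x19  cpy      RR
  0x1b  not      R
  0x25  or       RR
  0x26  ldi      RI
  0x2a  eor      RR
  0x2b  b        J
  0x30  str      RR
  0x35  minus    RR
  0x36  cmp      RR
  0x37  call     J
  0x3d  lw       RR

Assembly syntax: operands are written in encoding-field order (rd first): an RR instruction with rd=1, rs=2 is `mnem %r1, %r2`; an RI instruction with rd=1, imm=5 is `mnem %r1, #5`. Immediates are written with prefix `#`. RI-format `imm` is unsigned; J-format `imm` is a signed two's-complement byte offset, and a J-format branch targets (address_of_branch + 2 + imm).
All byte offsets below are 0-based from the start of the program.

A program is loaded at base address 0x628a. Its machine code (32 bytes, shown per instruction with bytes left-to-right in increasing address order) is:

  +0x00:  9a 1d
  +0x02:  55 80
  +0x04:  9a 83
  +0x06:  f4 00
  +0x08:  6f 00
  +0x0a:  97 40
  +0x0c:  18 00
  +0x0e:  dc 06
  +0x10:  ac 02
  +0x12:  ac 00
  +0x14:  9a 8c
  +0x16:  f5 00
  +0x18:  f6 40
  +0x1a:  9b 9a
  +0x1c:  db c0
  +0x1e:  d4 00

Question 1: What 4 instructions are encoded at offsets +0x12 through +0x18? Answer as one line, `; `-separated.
b #0; ldi %r2, #140; lw %r1, %r0; lw %r2, %r1

off 0x12: read ac 00 as big → 0xac00
  op=0xac00>>10=0x2b ⇒ b (J)
  [9:0] imm=0 = #0
off 0x14: read 9a 8c as big → 0x9a8c
  op=0x9a8c>>10=0x26 ⇒ ldi (RI)
  [9:8] rd=2 = %r2
  [7:0] imm=140 = #140
off 0x16: read f5 00 as big → 0xf500
  op=0xf500>>10=0x3d ⇒ lw (RR)
  [9:8] rd=1 = %r1
  [7:6] rs=0 = %r0
off 0x18: read f6 40 as big → 0xf640
  op=0xf640>>10=0x3d ⇒ lw (RR)
  [9:8] rd=2 = %r2
  [7:6] rs=1 = %r1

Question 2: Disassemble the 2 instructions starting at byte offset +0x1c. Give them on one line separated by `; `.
[1c] db c0 → 0xdbc0
  op=0xdbc0>>10=0x36 ⇒ cmp (RR)
  [9:8] rd=3 = %r3
  [7:6] rs=3 = %r3
[1e] d4 00 → 0xd400
  op=0xd400>>10=0x35 ⇒ minus (RR)
  [9:8] rd=0 = %r0
  [7:6] rs=0 = %r0

cmp %r3, %r3; minus %r0, %r0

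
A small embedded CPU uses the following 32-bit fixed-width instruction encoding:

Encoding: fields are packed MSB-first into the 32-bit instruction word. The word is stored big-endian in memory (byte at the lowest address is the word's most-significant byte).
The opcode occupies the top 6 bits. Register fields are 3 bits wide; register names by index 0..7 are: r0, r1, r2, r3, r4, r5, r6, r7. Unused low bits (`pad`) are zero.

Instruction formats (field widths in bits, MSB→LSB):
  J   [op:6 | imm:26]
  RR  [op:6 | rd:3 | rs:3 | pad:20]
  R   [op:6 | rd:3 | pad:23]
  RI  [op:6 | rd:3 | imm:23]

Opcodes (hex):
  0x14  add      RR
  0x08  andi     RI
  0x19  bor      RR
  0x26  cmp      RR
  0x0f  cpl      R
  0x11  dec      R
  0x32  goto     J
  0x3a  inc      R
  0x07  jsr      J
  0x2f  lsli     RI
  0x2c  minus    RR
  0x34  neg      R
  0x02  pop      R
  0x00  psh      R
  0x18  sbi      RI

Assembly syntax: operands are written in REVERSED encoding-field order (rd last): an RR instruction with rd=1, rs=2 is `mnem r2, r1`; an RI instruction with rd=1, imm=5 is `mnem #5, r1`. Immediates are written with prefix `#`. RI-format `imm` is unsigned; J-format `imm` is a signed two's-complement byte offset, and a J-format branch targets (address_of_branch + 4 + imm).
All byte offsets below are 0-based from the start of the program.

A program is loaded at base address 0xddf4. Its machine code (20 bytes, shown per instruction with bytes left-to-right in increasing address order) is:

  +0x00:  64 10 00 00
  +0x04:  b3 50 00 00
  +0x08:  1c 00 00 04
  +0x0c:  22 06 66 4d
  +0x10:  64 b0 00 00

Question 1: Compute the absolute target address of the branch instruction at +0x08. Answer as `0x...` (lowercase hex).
0xde04

[08] 1c 00 00 04 → 0x1c000004
  top 6b → 0x7 → jsr [J]
  imm@[25:0]=0x4 ⇒ #4
  target = base 0xddf4 + off 0x08 + 4 + imm 4 = 0xde04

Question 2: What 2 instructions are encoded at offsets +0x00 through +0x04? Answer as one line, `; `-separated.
[00] 64 10 00 00 → 0x64100000
  top 6b → 0x19 → bor [RR]
  rd@[25:23]=0x0 ⇒ r0
  rs@[22:20]=0x1 ⇒ r1
[04] b3 50 00 00 → 0xb3500000
  top 6b → 0x2c → minus [RR]
  rd@[25:23]=0x6 ⇒ r6
  rs@[22:20]=0x5 ⇒ r5

bor r1, r0; minus r5, r6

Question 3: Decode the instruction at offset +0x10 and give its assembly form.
@+10  big-endian(64 b0 00 00) = 0x64b00000
  top 6b → 0x19 → bor [RR]
  rd: (w>>23)&0x7=0x1 → r1
  rs: (w>>20)&0x7=0x3 → r3

bor r3, r1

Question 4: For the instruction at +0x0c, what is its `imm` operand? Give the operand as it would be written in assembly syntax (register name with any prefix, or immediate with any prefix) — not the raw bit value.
#419405

[0c] 22 06 66 4d → 0x2206664d
  top 6b → 0x8 → andi [RI]
  rd: (w>>23)&0x7=0x4 → r4
  imm: (w>>0)&0x7fffff=0x6664d → #419405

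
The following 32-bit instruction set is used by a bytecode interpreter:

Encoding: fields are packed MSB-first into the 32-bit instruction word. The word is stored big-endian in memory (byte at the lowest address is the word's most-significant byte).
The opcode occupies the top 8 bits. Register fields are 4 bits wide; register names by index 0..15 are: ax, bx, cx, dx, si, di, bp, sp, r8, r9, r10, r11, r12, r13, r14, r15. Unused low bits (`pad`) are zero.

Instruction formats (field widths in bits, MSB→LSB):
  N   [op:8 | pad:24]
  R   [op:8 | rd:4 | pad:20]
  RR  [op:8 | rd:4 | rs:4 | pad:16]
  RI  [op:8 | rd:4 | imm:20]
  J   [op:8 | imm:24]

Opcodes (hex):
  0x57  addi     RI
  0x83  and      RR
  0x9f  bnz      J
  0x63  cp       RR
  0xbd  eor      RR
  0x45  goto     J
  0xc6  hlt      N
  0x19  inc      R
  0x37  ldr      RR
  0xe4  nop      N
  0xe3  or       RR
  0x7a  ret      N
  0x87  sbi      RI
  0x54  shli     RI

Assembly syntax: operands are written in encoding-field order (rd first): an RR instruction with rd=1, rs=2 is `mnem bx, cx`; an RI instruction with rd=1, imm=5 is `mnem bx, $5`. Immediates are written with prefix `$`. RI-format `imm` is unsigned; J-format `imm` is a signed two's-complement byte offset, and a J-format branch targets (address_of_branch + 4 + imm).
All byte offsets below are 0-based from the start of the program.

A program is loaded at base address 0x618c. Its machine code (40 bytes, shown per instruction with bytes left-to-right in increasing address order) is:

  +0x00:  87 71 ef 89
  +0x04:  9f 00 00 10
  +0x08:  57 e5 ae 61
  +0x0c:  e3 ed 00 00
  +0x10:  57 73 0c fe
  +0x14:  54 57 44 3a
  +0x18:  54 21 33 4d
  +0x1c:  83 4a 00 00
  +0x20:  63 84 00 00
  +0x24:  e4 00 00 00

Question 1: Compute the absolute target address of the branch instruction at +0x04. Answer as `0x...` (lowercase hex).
0x61a4

@+04  big-endian(9f 00 00 10) = 0x9f000010
  top 8b → 0x9f → bnz [J]
  imm: (w>>0)&0xffffff=0x10 → $16
  target = base 0x618c + off 0x04 + 4 + imm 16 = 0x61a4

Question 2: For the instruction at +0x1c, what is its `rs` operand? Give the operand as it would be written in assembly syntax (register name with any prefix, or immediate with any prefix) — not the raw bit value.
+0x1c: 83 4a 00 00 ⇒ word 0x834a0000 (big)
  top 8b → 0x83 → and [RR]
  [23:20] rd=4 = si
  [19:16] rs=10 = r10

r10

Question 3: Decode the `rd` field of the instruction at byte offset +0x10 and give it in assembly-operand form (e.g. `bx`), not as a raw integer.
@+10  big-endian(57 73 0c fe) = 0x57730cfe
  top 8b → 0x57 → addi [RI]
  rd@[23:20]=0x7 ⇒ sp
  imm@[19:0]=0x30cfe ⇒ $199934

sp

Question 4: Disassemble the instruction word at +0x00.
sbi sp, $126857

[00] 87 71 ef 89 → 0x8771ef89
  opcode bits[31:24]=0x87: sbi/RI
  rd@[23:20]=0x7 ⇒ sp
  imm@[19:0]=0x1ef89 ⇒ $126857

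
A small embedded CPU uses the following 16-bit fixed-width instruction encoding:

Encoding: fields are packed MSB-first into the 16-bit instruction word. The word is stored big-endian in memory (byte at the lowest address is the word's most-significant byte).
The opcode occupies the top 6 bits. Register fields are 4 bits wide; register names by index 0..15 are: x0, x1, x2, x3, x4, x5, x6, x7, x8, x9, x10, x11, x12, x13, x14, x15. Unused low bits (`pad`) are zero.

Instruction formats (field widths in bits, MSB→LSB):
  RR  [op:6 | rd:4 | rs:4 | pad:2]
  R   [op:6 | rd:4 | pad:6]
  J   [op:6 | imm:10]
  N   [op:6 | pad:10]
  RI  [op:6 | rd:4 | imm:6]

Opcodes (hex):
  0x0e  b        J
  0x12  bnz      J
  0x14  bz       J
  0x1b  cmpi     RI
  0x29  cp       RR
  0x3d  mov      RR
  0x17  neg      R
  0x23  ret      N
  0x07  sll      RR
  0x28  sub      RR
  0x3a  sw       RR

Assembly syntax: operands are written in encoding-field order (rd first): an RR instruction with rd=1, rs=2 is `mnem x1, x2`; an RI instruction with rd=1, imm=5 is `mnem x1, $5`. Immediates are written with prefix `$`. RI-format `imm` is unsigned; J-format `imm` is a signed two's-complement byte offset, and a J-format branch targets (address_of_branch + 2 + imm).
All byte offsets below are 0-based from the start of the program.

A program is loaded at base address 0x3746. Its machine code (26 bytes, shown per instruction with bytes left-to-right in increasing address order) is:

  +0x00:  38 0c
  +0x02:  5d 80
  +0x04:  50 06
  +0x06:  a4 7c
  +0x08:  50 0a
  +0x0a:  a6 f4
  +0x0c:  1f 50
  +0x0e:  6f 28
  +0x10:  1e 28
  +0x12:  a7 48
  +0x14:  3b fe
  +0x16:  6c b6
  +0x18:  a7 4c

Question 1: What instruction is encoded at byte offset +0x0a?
cp x11, x13

+0x0a: a6 f4 ⇒ word 0xa6f4 (big)
  top 6b → 0x29 → cp [RR]
  rd@[9:6]=0xb ⇒ x11
  rs@[5:2]=0xd ⇒ x13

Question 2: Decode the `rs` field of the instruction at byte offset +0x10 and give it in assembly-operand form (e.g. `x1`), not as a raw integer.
+0x10: 1e 28 ⇒ word 0x1e28 (big)
  top 6b → 0x7 → sll [RR]
  rd: (w>>6)&0xf=0x8 → x8
  rs: (w>>2)&0xf=0xa → x10

x10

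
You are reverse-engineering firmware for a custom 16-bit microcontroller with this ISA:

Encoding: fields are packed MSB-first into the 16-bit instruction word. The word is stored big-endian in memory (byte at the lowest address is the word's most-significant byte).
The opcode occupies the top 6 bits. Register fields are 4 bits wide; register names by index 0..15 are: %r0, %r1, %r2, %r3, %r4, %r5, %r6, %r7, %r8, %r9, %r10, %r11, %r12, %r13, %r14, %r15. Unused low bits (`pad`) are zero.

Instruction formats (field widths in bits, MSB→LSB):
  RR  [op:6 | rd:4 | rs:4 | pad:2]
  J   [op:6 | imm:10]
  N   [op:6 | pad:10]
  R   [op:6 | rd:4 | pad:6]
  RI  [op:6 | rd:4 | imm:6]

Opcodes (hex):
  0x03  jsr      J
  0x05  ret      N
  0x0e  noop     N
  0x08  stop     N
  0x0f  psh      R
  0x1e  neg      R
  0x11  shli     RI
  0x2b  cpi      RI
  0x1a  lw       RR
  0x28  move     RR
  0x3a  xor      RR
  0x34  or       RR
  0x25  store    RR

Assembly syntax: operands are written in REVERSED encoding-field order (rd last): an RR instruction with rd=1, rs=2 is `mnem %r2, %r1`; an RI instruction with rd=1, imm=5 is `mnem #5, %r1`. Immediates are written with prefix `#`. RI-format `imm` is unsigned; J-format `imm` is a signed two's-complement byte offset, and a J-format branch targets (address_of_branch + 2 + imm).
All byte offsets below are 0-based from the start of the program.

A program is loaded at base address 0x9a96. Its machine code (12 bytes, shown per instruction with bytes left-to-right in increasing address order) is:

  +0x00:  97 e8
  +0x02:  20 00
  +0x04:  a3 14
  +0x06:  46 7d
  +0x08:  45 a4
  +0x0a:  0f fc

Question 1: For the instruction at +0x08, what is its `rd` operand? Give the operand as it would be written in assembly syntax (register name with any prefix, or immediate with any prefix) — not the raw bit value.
+0x08: 45 a4 ⇒ word 0x45a4 (big)
  top 6b → 0x11 → shli [RI]
  [9:6] rd=6 = %r6
  [5:0] imm=36 = #36

%r6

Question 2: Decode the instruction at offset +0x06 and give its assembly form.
off 0x06: read 46 7d as big → 0x467d
  op=0x467d>>10=0x11 ⇒ shli (RI)
  rd: (w>>6)&0xf=0x9 → %r9
  imm: (w>>0)&0x3f=0x3d → #61

shli #61, %r9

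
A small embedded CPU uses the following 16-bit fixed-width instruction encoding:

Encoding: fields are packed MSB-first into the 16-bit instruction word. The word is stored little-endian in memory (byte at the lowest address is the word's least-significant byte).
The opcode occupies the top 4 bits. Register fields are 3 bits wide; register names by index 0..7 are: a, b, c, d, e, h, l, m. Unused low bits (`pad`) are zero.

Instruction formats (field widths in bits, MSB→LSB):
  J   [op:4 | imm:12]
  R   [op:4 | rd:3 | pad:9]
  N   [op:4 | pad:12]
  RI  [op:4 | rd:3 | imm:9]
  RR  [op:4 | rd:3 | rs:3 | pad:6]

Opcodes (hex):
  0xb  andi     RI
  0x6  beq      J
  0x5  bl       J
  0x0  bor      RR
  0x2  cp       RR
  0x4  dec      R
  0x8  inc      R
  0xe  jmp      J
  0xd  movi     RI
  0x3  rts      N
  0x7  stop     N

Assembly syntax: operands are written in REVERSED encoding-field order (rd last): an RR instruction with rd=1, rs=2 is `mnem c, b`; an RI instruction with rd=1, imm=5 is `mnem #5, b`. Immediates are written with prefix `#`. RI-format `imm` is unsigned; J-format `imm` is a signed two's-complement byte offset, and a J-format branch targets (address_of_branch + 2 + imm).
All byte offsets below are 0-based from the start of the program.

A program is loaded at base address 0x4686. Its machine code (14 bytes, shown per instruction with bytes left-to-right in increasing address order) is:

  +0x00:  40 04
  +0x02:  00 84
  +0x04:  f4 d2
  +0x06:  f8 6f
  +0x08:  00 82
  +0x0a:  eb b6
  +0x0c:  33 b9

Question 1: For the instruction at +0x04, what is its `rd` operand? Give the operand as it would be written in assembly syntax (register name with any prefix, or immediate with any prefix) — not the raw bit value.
b

+0x04: f4 d2 ⇒ word 0xd2f4 (little)
  top 4b → 0xd → movi [RI]
  rd@[11:9]=0x1 ⇒ b
  imm@[8:0]=0xf4 ⇒ #244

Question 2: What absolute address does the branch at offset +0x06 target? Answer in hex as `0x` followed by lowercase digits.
[06] f8 6f → 0x6ff8
  opcode bits[15:12]=0x6: beq/J
  imm: (w>>0)&0xfff=0xff8 (s12→-8) → #-8
  target = base 0x4686 + off 0x06 + 2 + imm -8 = 0x4686

0x4686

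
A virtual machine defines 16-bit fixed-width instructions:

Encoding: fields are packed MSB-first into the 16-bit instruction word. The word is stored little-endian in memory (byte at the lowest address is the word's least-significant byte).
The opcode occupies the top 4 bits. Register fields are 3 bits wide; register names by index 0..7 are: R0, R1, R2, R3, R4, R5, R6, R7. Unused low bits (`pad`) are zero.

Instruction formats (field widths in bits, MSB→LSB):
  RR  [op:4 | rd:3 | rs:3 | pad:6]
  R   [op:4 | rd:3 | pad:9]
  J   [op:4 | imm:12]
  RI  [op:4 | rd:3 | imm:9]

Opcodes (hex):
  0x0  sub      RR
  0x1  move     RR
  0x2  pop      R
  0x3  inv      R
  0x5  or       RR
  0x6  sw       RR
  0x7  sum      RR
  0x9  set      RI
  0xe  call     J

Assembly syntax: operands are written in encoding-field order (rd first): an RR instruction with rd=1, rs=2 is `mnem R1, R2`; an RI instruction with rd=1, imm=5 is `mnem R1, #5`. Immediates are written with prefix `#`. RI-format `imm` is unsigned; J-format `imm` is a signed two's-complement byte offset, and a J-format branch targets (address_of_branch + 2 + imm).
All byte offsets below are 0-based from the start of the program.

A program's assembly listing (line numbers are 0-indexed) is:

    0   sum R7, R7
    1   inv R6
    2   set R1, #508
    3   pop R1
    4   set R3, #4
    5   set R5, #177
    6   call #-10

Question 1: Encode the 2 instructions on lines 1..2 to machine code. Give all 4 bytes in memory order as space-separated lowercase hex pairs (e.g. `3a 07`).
1. inv fields op=0x3:4|rd=6:3|pad=0:9 → word 3c00h → 00 3c
2. set fields op=0x9:4|rd=1:3|imm=508:9 → word 93fch → fc 93

00 3c fc 93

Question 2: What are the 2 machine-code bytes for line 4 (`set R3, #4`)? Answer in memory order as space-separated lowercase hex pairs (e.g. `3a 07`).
line 4 (set): pack op=0x9:4|rd=3:3|imm=4:9 = 0x9604; little→ 04 96

04 96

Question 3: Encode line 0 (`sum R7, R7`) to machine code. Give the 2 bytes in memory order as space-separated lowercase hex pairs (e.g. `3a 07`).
c0 7f

0. sum fields op=0x7:4|rd=7:3|rs=7:3|pad=0:6 → word 7fc0h → c0 7f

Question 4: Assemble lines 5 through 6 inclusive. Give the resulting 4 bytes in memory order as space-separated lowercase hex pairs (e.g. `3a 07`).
b1 9a f6 ef

5. set fields op=0x9:4|rd=5:3|imm=177:9 → word 9ab1h → b1 9a
6. call fields op=0xe:4|imm=-10:12 → word eff6h → f6 ef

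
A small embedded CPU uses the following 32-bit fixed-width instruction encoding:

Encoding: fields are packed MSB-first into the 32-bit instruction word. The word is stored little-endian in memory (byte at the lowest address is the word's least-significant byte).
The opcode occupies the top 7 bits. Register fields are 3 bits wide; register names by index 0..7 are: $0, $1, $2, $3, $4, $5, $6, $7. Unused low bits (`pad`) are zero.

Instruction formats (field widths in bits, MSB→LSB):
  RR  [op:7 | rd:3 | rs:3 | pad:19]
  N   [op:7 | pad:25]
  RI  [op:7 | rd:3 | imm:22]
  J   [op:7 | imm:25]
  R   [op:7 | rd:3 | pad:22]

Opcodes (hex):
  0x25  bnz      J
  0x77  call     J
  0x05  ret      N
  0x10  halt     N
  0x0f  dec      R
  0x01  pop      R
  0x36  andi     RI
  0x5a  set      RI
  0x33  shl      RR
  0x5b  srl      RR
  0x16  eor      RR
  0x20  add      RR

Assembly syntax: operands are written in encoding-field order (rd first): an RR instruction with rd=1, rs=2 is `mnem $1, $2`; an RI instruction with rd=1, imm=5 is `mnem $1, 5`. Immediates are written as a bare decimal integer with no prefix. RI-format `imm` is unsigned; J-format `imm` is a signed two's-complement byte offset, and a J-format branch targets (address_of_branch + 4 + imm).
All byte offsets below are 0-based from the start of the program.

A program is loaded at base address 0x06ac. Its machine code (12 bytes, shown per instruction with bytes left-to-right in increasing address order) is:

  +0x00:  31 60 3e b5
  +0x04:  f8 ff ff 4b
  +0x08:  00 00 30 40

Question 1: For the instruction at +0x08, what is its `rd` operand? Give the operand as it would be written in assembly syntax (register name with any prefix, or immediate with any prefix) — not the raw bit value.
$0

+0x08: 00 00 30 40 ⇒ word 0x40300000 (little)
  top 7b → 0x20 → add [RR]
  rd: (w>>22)&0x7=0x0 → $0
  rs: (w>>19)&0x7=0x6 → $6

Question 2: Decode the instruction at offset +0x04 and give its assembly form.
off 0x04: read f8 ff ff 4b as little → 0x4bfffff8
  opcode bits[31:25]=0x25: bnz/J
  imm@[24:0]=0x1fffff8 (s25→-8) ⇒ -8

bnz -8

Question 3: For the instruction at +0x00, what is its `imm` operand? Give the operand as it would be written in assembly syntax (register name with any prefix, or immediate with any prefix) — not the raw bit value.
+0x00: 31 60 3e b5 ⇒ word 0xb53e6031 (little)
  opcode bits[31:25]=0x5a: set/RI
  rd: (w>>22)&0x7=0x4 → $4
  imm: (w>>0)&0x3fffff=0x3e6031 → 4087857

4087857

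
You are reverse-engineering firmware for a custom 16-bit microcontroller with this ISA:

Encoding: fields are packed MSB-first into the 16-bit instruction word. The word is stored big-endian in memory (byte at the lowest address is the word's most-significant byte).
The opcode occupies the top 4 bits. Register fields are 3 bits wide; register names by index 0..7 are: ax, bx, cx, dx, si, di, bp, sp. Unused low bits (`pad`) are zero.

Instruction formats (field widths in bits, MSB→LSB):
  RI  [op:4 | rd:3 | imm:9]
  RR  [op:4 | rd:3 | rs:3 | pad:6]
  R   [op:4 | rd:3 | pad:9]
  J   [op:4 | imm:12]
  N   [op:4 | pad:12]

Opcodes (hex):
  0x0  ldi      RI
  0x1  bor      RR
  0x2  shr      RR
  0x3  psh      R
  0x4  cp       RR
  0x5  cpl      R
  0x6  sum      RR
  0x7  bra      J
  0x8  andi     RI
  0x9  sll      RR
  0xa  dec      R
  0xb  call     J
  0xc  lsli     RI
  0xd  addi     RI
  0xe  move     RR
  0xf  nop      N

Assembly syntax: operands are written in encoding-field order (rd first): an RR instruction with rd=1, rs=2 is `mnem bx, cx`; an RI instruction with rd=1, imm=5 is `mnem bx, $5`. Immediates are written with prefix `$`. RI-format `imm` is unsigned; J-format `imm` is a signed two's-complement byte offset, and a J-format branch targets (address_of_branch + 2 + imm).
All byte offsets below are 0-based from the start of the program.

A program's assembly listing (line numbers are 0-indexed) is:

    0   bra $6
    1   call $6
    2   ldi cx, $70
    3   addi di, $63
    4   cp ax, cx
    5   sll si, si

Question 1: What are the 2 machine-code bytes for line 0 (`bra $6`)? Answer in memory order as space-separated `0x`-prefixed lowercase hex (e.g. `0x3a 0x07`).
0. bra fields op=0x7:4|imm=6:12 → word 7006h → 70 06

0x70 0x06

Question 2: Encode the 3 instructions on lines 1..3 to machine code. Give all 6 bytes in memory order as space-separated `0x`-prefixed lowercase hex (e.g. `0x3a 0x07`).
0xb0 0x06 0x04 0x46 0xda 0x3f

line 1 (call): pack op=0xb:4|imm=6:12 = 0xb006; big→ b0 06
line 2 (ldi): pack op=0x0:4|rd=2:3|imm=70:9 = 0x0446; big→ 04 46
line 3 (addi): pack op=0xd:4|rd=5:3|imm=63:9 = 0xda3f; big→ da 3f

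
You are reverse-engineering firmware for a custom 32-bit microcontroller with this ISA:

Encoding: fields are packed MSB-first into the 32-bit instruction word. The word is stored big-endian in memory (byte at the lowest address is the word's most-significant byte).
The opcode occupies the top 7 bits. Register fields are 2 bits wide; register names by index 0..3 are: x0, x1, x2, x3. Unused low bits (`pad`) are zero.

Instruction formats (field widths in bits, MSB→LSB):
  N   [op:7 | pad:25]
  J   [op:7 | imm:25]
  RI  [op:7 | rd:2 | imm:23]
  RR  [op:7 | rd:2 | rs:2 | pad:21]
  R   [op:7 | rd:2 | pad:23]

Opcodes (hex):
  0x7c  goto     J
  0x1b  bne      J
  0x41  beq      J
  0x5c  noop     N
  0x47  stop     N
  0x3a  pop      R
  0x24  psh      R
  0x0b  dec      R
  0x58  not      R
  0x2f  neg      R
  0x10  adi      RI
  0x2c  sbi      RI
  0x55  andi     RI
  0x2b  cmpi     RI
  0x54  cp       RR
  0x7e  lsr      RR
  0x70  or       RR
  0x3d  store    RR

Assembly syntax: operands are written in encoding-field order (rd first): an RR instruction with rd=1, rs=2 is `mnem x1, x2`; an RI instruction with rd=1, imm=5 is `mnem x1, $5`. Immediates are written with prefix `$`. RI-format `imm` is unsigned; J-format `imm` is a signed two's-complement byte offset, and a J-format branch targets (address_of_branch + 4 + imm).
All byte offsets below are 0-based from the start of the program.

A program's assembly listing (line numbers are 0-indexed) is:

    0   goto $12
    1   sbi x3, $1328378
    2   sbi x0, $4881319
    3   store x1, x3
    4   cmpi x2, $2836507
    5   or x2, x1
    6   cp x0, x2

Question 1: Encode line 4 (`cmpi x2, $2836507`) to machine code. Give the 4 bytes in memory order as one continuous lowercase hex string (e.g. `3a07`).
572b481b

4. cmpi fields op=0x2b:7|rd=2:2|imm=2836507:23 → word 572b481bh → 57 2b 48 1b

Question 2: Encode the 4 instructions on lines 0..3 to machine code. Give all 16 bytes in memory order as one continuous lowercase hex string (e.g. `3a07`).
f800000c599444fa584a7ba77ae00000

line 0 (goto): pack op=0x7c:7|imm=12:25 = 0xf800000c; big→ f8 00 00 0c
line 1 (sbi): pack op=0x2c:7|rd=3:2|imm=1328378:23 = 0x599444fa; big→ 59 94 44 fa
line 2 (sbi): pack op=0x2c:7|rd=0:2|imm=4881319:23 = 0x584a7ba7; big→ 58 4a 7b a7
line 3 (store): pack op=0x3d:7|rd=1:2|rs=3:2|pad=0:21 = 0x7ae00000; big→ 7a e0 00 00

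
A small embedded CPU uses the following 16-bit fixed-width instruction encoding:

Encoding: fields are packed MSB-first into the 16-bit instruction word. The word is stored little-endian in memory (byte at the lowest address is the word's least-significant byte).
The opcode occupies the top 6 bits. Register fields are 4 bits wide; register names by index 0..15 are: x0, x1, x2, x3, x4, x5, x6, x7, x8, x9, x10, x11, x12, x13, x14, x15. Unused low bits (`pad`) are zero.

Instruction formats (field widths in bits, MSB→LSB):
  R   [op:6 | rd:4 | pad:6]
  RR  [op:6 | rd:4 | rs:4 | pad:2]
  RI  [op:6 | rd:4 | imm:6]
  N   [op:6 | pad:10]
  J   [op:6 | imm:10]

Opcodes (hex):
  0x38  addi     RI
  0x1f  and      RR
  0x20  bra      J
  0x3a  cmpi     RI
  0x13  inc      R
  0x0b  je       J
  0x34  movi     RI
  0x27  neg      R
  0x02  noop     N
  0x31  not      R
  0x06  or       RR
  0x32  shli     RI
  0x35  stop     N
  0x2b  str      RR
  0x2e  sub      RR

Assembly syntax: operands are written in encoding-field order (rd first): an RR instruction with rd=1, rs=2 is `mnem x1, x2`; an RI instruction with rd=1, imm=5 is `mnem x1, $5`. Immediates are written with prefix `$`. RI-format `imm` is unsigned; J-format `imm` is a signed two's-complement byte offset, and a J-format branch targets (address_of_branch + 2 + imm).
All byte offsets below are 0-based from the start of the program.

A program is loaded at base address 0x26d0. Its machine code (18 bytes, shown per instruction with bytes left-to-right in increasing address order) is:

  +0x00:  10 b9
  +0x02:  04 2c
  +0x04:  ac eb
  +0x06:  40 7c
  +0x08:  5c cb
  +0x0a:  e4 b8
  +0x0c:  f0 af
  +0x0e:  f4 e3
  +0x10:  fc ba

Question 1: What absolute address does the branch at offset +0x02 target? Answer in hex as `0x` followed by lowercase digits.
@+02  little-endian(04 2c) = 0x2c04
  opcode bits[15:10]=0xb: je/J
  imm: (w>>0)&0x3ff=0x4 → $4
  target = base 0x26d0 + off 0x02 + 2 + imm 4 = 0x26d8

0x26d8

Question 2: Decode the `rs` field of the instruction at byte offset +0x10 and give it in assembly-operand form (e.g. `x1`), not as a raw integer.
x15

[10] fc ba → 0xbafc
  top 6b → 0x2e → sub [RR]
  rd: (w>>6)&0xf=0xb → x11
  rs: (w>>2)&0xf=0xf → x15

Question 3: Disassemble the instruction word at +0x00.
[00] 10 b9 → 0xb910
  top 6b → 0x2e → sub [RR]
  rd: (w>>6)&0xf=0x4 → x4
  rs: (w>>2)&0xf=0x4 → x4

sub x4, x4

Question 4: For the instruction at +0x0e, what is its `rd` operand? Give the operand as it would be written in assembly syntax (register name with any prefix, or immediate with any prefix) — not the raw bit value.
x15

@+0e  little-endian(f4 e3) = 0xe3f4
  top 6b → 0x38 → addi [RI]
  rd: (w>>6)&0xf=0xf → x15
  imm: (w>>0)&0x3f=0x34 → $52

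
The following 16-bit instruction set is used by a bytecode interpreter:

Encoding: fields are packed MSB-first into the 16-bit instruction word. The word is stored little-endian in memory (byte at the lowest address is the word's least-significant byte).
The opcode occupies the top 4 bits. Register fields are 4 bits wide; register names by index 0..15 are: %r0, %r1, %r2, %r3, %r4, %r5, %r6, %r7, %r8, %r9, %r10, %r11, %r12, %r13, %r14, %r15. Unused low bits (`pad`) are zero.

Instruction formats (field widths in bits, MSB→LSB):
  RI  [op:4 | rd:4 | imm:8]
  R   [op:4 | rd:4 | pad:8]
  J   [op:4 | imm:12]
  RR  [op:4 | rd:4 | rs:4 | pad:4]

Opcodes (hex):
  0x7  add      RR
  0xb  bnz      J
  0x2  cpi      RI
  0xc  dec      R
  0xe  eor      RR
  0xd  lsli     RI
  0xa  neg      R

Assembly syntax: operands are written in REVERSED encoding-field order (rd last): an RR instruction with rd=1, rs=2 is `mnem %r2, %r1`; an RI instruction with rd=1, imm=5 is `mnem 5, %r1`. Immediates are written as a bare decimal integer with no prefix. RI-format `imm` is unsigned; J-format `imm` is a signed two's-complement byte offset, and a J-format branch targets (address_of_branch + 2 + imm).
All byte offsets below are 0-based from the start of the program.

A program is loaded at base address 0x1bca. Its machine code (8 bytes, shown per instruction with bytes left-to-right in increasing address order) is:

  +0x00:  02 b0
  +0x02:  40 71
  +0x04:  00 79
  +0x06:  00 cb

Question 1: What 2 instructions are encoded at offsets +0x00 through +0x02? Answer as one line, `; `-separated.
off 0x00: read 02 b0 as little → 0xb002
  opcode bits[15:12]=0xb: bnz/J
  imm@[11:0]=0x2 ⇒ 2
off 0x02: read 40 71 as little → 0x7140
  opcode bits[15:12]=0x7: add/RR
  rd@[11:8]=0x1 ⇒ %r1
  rs@[7:4]=0x4 ⇒ %r4

bnz 2; add %r4, %r1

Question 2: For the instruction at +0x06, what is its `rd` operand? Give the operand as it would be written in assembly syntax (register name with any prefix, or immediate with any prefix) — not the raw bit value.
[06] 00 cb → 0xcb00
  opcode bits[15:12]=0xc: dec/R
  rd@[11:8]=0xb ⇒ %r11

%r11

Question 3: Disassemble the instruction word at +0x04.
+0x04: 00 79 ⇒ word 0x7900 (little)
  opcode bits[15:12]=0x7: add/RR
  rd: (w>>8)&0xf=0x9 → %r9
  rs: (w>>4)&0xf=0x0 → %r0

add %r0, %r9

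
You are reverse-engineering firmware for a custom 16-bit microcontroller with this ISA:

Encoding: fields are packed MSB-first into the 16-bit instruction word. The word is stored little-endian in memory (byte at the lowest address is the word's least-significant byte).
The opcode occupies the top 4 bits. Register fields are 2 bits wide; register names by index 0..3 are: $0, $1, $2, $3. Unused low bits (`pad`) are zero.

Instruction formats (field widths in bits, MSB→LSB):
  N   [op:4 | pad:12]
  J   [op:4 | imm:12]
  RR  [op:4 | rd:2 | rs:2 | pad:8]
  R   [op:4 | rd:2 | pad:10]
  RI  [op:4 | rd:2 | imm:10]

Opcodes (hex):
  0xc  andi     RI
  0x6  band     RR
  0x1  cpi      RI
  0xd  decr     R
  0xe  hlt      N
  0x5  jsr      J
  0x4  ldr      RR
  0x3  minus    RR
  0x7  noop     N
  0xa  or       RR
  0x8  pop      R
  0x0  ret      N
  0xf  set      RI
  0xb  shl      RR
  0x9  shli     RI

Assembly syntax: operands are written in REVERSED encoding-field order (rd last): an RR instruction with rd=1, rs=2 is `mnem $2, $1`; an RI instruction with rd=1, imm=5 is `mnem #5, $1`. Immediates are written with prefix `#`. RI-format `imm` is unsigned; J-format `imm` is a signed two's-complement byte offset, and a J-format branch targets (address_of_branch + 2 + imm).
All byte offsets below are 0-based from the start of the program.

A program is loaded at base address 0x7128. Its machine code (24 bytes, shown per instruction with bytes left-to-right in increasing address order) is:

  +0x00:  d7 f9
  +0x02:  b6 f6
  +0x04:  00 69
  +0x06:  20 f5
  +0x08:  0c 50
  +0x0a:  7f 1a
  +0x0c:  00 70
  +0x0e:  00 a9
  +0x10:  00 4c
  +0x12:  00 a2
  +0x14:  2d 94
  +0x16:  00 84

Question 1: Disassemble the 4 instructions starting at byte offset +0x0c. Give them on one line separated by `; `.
@+0c  little-endian(00 70) = 0x7000
  top 4b → 0x7 → noop [N]
@+0e  little-endian(00 a9) = 0xa900
  top 4b → 0xa → or [RR]
  rd: (w>>10)&0x3=0x2 → $2
  rs: (w>>8)&0x3=0x1 → $1
@+10  little-endian(00 4c) = 0x4c00
  top 4b → 0x4 → ldr [RR]
  rd: (w>>10)&0x3=0x3 → $3
  rs: (w>>8)&0x3=0x0 → $0
@+12  little-endian(00 a2) = 0xa200
  top 4b → 0xa → or [RR]
  rd: (w>>10)&0x3=0x0 → $0
  rs: (w>>8)&0x3=0x2 → $2

noop; or $1, $2; ldr $0, $3; or $2, $0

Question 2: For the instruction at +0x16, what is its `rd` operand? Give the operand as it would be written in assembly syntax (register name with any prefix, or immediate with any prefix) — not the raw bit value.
@+16  little-endian(00 84) = 0x8400
  opcode bits[15:12]=0x8: pop/R
  rd@[11:10]=0x1 ⇒ $1

$1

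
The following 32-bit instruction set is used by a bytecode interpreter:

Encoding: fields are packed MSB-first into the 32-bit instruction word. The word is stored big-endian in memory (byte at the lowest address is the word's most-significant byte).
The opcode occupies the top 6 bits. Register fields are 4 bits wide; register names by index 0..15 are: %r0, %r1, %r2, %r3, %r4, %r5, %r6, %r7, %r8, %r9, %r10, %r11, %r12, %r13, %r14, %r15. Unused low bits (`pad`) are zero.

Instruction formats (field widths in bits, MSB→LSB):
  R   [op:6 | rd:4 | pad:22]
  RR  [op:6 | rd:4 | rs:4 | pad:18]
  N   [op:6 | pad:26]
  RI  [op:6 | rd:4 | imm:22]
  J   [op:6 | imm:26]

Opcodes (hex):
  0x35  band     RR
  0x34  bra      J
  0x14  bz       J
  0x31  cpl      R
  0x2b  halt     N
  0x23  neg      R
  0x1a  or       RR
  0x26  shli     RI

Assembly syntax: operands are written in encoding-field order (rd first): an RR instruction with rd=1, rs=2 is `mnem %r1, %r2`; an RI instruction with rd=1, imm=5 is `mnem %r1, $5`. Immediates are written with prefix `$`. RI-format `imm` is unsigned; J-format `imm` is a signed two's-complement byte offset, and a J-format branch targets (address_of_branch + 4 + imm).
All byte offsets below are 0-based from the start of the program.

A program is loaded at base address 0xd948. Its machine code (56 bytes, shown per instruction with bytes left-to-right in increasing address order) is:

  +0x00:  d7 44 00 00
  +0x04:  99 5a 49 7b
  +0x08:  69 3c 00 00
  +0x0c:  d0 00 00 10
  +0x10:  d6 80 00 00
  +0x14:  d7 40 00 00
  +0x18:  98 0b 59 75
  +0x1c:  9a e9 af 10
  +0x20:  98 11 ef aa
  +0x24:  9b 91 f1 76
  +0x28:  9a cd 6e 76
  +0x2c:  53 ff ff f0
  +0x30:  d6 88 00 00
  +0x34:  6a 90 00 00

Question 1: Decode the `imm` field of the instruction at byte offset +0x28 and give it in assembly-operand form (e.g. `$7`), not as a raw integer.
off 0x28: read 9a cd 6e 76 as big → 0x9acd6e76
  top 6b → 0x26 → shli [RI]
  [25:22] rd=11 = %r11
  [21:0] imm=880246 = $880246

$880246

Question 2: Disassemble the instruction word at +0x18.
@+18  big-endian(98 0b 59 75) = 0x980b5975
  top 6b → 0x26 → shli [RI]
  rd@[25:22]=0x0 ⇒ %r0
  imm@[21:0]=0xb5975 ⇒ $743797

shli %r0, $743797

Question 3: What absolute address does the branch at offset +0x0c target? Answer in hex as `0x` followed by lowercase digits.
@+0c  big-endian(d0 00 00 10) = 0xd0000010
  top 6b → 0x34 → bra [J]
  imm@[25:0]=0x10 ⇒ $16
  target = base 0xd948 + off 0x0c + 4 + imm 16 = 0xd968

0xd968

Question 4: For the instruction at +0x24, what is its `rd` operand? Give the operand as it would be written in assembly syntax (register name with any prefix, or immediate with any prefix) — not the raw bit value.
%r14

+0x24: 9b 91 f1 76 ⇒ word 0x9b91f176 (big)
  top 6b → 0x26 → shli [RI]
  rd: (w>>22)&0xf=0xe → %r14
  imm: (w>>0)&0x3fffff=0x11f176 → $1175926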